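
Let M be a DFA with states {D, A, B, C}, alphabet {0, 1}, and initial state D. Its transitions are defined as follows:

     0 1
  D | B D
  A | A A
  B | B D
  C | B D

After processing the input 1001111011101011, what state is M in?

D

D → D → B → B → D → D → D → D → B → D → D → D → B → D → B → D → D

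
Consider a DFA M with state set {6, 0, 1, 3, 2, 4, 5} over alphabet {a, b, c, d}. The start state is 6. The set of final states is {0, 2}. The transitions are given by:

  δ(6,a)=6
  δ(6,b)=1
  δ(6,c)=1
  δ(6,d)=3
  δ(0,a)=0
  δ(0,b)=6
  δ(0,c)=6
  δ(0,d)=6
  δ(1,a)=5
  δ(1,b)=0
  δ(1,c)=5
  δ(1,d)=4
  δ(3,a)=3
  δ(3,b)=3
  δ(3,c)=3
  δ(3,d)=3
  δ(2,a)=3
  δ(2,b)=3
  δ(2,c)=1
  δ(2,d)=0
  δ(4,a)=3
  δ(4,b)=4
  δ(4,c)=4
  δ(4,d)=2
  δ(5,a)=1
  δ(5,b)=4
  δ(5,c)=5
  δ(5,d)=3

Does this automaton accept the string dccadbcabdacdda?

6 → 3 → 3 → 3 → 3 → 3 → 3 → 3 → 3 → 3 → 3 → 3 → 3 → 3 → 3 → 3
End state 3 is not accepting.

No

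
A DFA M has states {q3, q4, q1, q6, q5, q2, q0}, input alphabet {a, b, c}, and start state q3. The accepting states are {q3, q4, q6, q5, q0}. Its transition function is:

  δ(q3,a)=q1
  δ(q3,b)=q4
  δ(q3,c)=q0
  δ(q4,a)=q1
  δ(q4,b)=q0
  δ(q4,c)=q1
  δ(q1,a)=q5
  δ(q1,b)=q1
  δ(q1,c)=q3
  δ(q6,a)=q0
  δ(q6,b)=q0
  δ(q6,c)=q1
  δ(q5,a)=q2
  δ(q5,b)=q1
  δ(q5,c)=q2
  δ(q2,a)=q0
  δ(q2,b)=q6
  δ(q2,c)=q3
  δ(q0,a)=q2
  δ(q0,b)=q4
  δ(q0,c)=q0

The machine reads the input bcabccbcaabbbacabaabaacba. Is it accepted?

Trace: q3 -b-> q4 -c-> q1 -a-> q5 -b-> q1 -c-> q3 -c-> q0 -b-> q4 -c-> q1 -a-> q5 -a-> q2 -b-> q6 -b-> q0 -b-> q4 -a-> q1 -c-> q3 -a-> q1 -b-> q1 -a-> q5 -a-> q2 -b-> q6 -a-> q0 -a-> q2 -c-> q3 -b-> q4 -a-> q1
End state q1 is not accepting.

No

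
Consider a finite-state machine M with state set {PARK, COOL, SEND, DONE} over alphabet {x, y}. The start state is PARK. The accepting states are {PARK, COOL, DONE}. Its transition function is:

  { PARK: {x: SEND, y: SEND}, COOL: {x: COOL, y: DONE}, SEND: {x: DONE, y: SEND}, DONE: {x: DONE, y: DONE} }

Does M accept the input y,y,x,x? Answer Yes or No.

Trace: PARK -y-> SEND -y-> SEND -x-> DONE -x-> DONE
End state DONE is accepting.

Yes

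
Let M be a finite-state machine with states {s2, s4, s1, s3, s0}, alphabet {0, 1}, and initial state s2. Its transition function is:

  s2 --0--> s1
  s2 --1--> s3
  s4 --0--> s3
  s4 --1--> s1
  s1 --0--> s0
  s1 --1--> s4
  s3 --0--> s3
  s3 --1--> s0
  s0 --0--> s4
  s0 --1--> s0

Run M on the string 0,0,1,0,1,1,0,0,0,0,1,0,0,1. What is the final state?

Trace: s2 -0-> s1 -0-> s0 -1-> s0 -0-> s4 -1-> s1 -1-> s4 -0-> s3 -0-> s3 -0-> s3 -0-> s3 -1-> s0 -0-> s4 -0-> s3 -1-> s0

s0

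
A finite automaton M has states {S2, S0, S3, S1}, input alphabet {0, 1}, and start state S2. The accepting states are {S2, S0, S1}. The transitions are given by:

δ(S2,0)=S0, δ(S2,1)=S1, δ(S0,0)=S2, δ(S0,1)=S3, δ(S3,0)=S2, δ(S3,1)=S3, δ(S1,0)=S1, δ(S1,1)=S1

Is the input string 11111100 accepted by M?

Yes

Trace: S2 -1-> S1 -1-> S1 -1-> S1 -1-> S1 -1-> S1 -1-> S1 -0-> S1 -0-> S1
End state S1 is accepting.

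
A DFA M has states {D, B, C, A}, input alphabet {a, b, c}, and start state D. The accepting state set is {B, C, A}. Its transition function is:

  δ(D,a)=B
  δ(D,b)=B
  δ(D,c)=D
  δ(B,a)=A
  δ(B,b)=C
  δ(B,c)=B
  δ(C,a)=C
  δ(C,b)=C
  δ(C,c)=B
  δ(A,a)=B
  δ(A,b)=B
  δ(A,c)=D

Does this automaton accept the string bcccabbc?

Yes

Trace: D -b-> B -c-> B -c-> B -c-> B -a-> A -b-> B -b-> C -c-> B
End state B is accepting.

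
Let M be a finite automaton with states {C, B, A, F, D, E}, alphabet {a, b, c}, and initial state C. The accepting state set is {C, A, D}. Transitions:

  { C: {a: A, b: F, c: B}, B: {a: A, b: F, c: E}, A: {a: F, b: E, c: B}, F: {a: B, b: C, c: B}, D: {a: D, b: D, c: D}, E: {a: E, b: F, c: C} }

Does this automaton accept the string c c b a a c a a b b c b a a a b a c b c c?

C → B → E → F → B → A → B → A → F → C → F → B → F → B → A → F → C → A → B → F → B → E
End state E is not accepting.

No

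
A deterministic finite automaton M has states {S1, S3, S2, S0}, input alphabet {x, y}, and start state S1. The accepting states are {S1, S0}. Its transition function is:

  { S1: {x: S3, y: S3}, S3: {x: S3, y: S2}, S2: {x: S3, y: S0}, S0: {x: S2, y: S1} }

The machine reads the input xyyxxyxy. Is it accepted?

No

start at S1
read 'x': S1 → S3
read 'y': S3 → S2
read 'y': S2 → S0
read 'x': S0 → S2
read 'x': S2 → S3
read 'y': S3 → S2
read 'x': S2 → S3
read 'y': S3 → S2
End state S2 is not accepting.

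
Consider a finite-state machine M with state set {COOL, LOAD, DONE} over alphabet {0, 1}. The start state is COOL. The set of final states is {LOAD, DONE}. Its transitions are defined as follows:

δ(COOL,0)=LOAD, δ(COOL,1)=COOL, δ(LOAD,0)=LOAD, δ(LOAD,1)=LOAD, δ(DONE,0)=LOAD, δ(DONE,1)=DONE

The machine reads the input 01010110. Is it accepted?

Yes

COOL → LOAD → LOAD → LOAD → LOAD → LOAD → LOAD → LOAD → LOAD
End state LOAD is accepting.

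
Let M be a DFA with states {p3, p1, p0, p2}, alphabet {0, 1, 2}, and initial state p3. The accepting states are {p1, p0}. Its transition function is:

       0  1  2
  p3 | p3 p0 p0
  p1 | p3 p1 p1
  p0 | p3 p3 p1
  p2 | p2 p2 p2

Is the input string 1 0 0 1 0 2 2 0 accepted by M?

Trace: p3 -1-> p0 -0-> p3 -0-> p3 -1-> p0 -0-> p3 -2-> p0 -2-> p1 -0-> p3
End state p3 is not accepting.

No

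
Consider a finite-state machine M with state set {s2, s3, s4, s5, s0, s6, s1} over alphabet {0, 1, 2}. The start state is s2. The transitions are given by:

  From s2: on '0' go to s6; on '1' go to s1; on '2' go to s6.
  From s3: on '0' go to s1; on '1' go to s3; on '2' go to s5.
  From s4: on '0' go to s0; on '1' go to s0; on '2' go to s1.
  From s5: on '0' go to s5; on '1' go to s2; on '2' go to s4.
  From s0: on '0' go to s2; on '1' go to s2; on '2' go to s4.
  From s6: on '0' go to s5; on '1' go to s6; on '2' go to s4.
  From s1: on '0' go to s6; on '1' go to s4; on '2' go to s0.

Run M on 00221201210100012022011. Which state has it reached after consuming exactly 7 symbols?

s6

start at s2
read '0': s2 → s6
read '0': s6 → s5
read '2': s5 → s4
read '2': s4 → s1
read '1': s1 → s4
read '2': s4 → s1
read '0': s1 → s6
After 7 symbols: s6.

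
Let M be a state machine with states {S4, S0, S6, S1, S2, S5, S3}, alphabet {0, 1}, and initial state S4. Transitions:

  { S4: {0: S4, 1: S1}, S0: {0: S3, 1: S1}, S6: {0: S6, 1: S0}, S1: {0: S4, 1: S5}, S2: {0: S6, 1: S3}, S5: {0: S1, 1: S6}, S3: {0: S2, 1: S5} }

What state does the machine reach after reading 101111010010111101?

S5

Trace: S4 -1-> S1 -0-> S4 -1-> S1 -1-> S5 -1-> S6 -1-> S0 -0-> S3 -1-> S5 -0-> S1 -0-> S4 -1-> S1 -0-> S4 -1-> S1 -1-> S5 -1-> S6 -1-> S0 -0-> S3 -1-> S5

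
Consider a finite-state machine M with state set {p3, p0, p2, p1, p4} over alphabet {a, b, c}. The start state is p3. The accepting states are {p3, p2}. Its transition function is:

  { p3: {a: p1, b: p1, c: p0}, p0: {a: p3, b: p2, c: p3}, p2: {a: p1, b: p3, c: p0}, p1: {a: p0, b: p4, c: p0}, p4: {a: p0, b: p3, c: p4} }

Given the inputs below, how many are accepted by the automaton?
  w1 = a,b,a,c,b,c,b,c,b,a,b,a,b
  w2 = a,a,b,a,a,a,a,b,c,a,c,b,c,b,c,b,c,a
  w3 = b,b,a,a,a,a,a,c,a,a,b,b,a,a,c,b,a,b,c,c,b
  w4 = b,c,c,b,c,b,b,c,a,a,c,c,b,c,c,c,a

w1:
  start at p3
  read 'a': p3 → p1
  read 'b': p1 → p4
  read 'a': p4 → p0
  read 'c': p0 → p3
  read 'b': p3 → p1
  read 'c': p1 → p0
  read 'b': p0 → p2
  read 'c': p2 → p0
  read 'b': p0 → p2
  read 'a': p2 → p1
  read 'b': p1 → p4
  read 'a': p4 → p0
  read 'b': p0 → p2
  end p2, accepted
w2:
  start at p3
  read 'a': p3 → p1
  read 'a': p1 → p0
  read 'b': p0 → p2
  read 'a': p2 → p1
  read 'a': p1 → p0
  read 'a': p0 → p3
  read 'a': p3 → p1
  read 'b': p1 → p4
  read 'c': p4 → p4
  read 'a': p4 → p0
  read 'c': p0 → p3
  read 'b': p3 → p1
  read 'c': p1 → p0
  read 'b': p0 → p2
  read 'c': p2 → p0
  read 'b': p0 → p2
  read 'c': p2 → p0
  read 'a': p0 → p3
  end p3, accepted
w3:
  start at p3
  read 'b': p3 → p1
  read 'b': p1 → p4
  read 'a': p4 → p0
  read 'a': p0 → p3
  read 'a': p3 → p1
  read 'a': p1 → p0
  read 'a': p0 → p3
  read 'c': p3 → p0
  read 'a': p0 → p3
  read 'a': p3 → p1
  read 'b': p1 → p4
  read 'b': p4 → p3
  read 'a': p3 → p1
  read 'a': p1 → p0
  read 'c': p0 → p3
  read 'b': p3 → p1
  read 'a': p1 → p0
  read 'b': p0 → p2
  read 'c': p2 → p0
  read 'c': p0 → p3
  read 'b': p3 → p1
  end p1, rejected
w4:
  start at p3
  read 'b': p3 → p1
  read 'c': p1 → p0
  read 'c': p0 → p3
  read 'b': p3 → p1
  read 'c': p1 → p0
  read 'b': p0 → p2
  read 'b': p2 → p3
  read 'c': p3 → p0
  read 'a': p0 → p3
  read 'a': p3 → p1
  read 'c': p1 → p0
  read 'c': p0 → p3
  read 'b': p3 → p1
  read 'c': p1 → p0
  read 'c': p0 → p3
  read 'c': p3 → p0
  read 'a': p0 → p3
  end p3, accepted

3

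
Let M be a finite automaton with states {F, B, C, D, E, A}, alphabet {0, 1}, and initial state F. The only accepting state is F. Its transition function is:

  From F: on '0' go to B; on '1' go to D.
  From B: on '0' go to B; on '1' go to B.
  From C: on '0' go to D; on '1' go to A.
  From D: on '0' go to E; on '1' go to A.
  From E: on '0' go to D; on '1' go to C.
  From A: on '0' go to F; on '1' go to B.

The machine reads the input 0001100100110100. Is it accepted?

No

start at F
read '0': F → B
read '0': B → B
read '0': B → B
read '1': B → B
read '1': B → B
read '0': B → B
read '0': B → B
read '1': B → B
read '0': B → B
read '0': B → B
read '1': B → B
read '1': B → B
read '0': B → B
read '1': B → B
read '0': B → B
read '0': B → B
End state B is not accepting.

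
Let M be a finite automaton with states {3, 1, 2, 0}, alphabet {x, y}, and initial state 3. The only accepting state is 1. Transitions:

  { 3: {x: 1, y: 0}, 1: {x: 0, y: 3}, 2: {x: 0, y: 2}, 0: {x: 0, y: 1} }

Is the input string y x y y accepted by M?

Trace: 3 -y-> 0 -x-> 0 -y-> 1 -y-> 3
End state 3 is not accepting.

No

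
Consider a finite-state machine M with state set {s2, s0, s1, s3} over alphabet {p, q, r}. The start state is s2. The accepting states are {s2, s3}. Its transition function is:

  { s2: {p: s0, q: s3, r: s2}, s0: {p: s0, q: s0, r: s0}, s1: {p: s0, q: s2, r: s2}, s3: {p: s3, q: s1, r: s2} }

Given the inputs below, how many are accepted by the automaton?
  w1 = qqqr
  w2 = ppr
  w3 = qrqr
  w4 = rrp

2

w1: s2 → s3 → s1 → s2 → s2  → end s2, accepted
w2: s2 → s0 → s0 → s0  → end s0, rejected
w3: s2 → s3 → s2 → s3 → s2  → end s2, accepted
w4: s2 → s2 → s2 → s0  → end s0, rejected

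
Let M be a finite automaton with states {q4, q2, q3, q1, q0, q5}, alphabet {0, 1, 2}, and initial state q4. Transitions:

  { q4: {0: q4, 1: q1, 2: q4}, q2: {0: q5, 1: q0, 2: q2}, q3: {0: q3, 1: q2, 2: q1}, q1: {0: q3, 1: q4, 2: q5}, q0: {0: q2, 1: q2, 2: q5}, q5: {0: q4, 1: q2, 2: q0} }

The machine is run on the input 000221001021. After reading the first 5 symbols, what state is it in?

q4

Trace: q4 -0-> q4 -0-> q4 -0-> q4 -2-> q4 -2-> q4
After 5 symbols: q4.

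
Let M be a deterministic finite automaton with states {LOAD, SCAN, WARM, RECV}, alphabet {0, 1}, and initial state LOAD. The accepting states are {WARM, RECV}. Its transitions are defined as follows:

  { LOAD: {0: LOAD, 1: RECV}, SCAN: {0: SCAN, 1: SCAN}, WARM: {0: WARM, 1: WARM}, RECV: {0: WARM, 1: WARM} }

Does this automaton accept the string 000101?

LOAD → LOAD → LOAD → LOAD → RECV → WARM → WARM
End state WARM is accepting.

Yes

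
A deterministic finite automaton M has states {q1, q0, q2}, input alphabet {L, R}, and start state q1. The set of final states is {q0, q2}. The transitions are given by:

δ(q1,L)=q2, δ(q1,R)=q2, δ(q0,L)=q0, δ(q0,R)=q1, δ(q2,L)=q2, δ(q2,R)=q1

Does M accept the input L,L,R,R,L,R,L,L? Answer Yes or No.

Yes

Trace: q1 -L-> q2 -L-> q2 -R-> q1 -R-> q2 -L-> q2 -R-> q1 -L-> q2 -L-> q2
End state q2 is accepting.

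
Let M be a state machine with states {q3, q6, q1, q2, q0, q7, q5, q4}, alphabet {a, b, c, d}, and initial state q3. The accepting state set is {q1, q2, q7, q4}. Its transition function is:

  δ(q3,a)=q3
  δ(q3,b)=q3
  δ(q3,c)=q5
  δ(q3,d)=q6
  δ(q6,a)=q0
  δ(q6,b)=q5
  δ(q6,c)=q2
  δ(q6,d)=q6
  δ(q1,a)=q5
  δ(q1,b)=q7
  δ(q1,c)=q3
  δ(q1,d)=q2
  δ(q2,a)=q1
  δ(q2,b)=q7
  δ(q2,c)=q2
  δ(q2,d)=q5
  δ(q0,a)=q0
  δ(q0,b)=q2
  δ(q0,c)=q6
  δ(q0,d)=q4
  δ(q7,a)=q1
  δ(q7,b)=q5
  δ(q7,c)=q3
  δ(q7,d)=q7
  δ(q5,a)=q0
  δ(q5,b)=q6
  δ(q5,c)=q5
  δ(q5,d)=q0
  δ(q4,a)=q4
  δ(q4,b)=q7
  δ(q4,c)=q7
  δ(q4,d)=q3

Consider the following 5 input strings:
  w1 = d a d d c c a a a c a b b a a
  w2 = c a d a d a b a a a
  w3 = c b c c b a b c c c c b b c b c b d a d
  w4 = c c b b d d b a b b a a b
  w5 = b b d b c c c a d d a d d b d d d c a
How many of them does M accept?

2

w1: q3 → q6 → q0 → q4 → q3 → q5 → q5 → q0 → q0 → q0 → q6 → q0 → q2 → q7 → q1 → q5  → end q5, rejected
w2: q3 → q5 → q0 → q4 → q4 → q3 → q3 → q3 → q3 → q3 → q3  → end q3, rejected
w3: q3 → q5 → q6 → q2 → q2 → q7 → q1 → q7 → q3 → q5 → q5 → q5 → q6 → q5 → q5 → q6 → q2 → q7 → q7 → q1 → q2  → end q2, accepted
w4: q3 → q5 → q5 → q6 → q5 → q0 → q4 → q7 → q1 → q7 → q5 → q0 → q0 → q2  → end q2, accepted
w5: q3 → q3 → q3 → q6 → q5 → q5 → q5 → q5 → q0 → q4 → q3 → q3 → q6 → q6 → q5 → q0 → q4 → q3 → q5 → q0  → end q0, rejected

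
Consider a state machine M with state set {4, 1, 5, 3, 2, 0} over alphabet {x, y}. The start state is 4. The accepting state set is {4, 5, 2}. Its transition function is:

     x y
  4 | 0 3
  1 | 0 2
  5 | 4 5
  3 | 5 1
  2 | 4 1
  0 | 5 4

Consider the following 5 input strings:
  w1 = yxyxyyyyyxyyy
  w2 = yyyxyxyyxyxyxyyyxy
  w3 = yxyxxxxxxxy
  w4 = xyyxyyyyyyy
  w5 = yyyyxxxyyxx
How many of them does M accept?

w1: Trace: 4 -y-> 3 -x-> 5 -y-> 5 -x-> 4 -y-> 3 -y-> 1 -y-> 2 -y-> 1 -y-> 2 -x-> 4 -y-> 3 -y-> 1 -y-> 2  → end 2, accepted
w2: Trace: 4 -y-> 3 -y-> 1 -y-> 2 -x-> 4 -y-> 3 -x-> 5 -y-> 5 -y-> 5 -x-> 4 -y-> 3 -x-> 5 -y-> 5 -x-> 4 -y-> 3 -y-> 1 -y-> 2 -x-> 4 -y-> 3  → end 3, rejected
w3: Trace: 4 -y-> 3 -x-> 5 -y-> 5 -x-> 4 -x-> 0 -x-> 5 -x-> 4 -x-> 0 -x-> 5 -x-> 4 -y-> 3  → end 3, rejected
w4: Trace: 4 -x-> 0 -y-> 4 -y-> 3 -x-> 5 -y-> 5 -y-> 5 -y-> 5 -y-> 5 -y-> 5 -y-> 5 -y-> 5  → end 5, accepted
w5: Trace: 4 -y-> 3 -y-> 1 -y-> 2 -y-> 1 -x-> 0 -x-> 5 -x-> 4 -y-> 3 -y-> 1 -x-> 0 -x-> 5  → end 5, accepted

3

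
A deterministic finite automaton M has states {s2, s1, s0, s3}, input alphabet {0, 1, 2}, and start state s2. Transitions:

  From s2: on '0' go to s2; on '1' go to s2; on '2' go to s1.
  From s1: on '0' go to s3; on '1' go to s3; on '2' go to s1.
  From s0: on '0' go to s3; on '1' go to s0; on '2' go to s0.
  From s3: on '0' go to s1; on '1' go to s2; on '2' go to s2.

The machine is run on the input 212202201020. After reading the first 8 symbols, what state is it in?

s3

start at s2
read '2': s2 → s1
read '1': s1 → s3
read '2': s3 → s2
read '2': s2 → s1
read '0': s1 → s3
read '2': s3 → s2
read '2': s2 → s1
read '0': s1 → s3
After 8 symbols: s3.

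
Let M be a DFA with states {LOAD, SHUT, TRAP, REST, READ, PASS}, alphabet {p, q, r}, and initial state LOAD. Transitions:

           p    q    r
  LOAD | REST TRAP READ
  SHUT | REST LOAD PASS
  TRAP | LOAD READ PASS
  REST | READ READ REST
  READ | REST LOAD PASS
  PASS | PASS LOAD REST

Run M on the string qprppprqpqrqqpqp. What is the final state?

LOAD

Trace: LOAD -q-> TRAP -p-> LOAD -r-> READ -p-> REST -p-> READ -p-> REST -r-> REST -q-> READ -p-> REST -q-> READ -r-> PASS -q-> LOAD -q-> TRAP -p-> LOAD -q-> TRAP -p-> LOAD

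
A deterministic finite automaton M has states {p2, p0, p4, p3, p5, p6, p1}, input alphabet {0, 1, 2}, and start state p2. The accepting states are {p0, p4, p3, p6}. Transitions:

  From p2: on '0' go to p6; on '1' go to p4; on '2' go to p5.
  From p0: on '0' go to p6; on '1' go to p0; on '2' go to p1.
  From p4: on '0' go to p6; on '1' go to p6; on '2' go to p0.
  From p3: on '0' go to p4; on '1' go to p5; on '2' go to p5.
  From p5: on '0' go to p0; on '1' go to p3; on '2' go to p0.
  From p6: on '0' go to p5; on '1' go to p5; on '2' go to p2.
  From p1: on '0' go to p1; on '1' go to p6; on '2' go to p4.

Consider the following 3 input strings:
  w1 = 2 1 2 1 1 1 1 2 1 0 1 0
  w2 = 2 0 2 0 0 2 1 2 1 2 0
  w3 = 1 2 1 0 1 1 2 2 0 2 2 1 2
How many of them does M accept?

2

w1: p2 → p5 → p3 → p5 → p3 → p5 → p3 → p5 → p0 → p0 → p6 → p5 → p0  → end p0, accepted
w2: p2 → p5 → p0 → p1 → p1 → p1 → p4 → p6 → p2 → p4 → p0 → p6  → end p6, accepted
w3: p2 → p4 → p0 → p0 → p6 → p5 → p3 → p5 → p0 → p6 → p2 → p5 → p3 → p5  → end p5, rejected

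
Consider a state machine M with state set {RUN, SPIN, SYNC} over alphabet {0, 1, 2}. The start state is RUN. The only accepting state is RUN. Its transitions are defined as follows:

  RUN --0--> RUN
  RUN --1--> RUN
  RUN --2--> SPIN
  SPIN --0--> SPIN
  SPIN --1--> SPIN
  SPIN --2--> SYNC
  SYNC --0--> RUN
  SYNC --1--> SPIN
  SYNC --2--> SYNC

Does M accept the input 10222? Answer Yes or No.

No

Trace: RUN -1-> RUN -0-> RUN -2-> SPIN -2-> SYNC -2-> SYNC
End state SYNC is not accepting.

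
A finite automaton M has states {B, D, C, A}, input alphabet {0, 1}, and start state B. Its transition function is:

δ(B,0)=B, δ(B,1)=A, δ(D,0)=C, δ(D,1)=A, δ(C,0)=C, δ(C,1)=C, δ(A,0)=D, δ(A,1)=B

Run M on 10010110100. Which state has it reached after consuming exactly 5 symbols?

C

B → A → D → C → C → C
After 5 symbols: C.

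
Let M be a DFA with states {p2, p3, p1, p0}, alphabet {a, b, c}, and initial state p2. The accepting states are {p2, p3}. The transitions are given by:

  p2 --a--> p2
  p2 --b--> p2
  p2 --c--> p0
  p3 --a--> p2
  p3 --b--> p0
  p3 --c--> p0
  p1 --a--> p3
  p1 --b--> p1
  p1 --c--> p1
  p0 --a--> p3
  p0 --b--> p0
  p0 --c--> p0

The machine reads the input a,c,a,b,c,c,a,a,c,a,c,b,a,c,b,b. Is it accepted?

p2 → p2 → p0 → p3 → p0 → p0 → p0 → p3 → p2 → p0 → p3 → p0 → p0 → p3 → p0 → p0 → p0
End state p0 is not accepting.

No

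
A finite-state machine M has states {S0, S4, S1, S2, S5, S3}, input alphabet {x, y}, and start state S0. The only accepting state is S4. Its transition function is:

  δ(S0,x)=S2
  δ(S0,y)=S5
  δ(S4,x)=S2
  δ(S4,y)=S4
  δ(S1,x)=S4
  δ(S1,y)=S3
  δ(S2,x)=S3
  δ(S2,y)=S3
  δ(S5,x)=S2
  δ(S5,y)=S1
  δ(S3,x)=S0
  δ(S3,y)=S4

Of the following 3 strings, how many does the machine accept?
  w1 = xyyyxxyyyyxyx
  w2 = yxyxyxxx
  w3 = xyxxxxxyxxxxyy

w1:
  start at S0
  read 'x': S0 → S2
  read 'y': S2 → S3
  read 'y': S3 → S4
  read 'y': S4 → S4
  read 'x': S4 → S2
  read 'x': S2 → S3
  read 'y': S3 → S4
  read 'y': S4 → S4
  read 'y': S4 → S4
  read 'y': S4 → S4
  read 'x': S4 → S2
  read 'y': S2 → S3
  read 'x': S3 → S0
  end S0, rejected
w2:
  start at S0
  read 'y': S0 → S5
  read 'x': S5 → S2
  read 'y': S2 → S3
  read 'x': S3 → S0
  read 'y': S0 → S5
  read 'x': S5 → S2
  read 'x': S2 → S3
  read 'x': S3 → S0
  end S0, rejected
w3:
  start at S0
  read 'x': S0 → S2
  read 'y': S2 → S3
  read 'x': S3 → S0
  read 'x': S0 → S2
  read 'x': S2 → S3
  read 'x': S3 → S0
  read 'x': S0 → S2
  read 'y': S2 → S3
  read 'x': S3 → S0
  read 'x': S0 → S2
  read 'x': S2 → S3
  read 'x': S3 → S0
  read 'y': S0 → S5
  read 'y': S5 → S1
  end S1, rejected

0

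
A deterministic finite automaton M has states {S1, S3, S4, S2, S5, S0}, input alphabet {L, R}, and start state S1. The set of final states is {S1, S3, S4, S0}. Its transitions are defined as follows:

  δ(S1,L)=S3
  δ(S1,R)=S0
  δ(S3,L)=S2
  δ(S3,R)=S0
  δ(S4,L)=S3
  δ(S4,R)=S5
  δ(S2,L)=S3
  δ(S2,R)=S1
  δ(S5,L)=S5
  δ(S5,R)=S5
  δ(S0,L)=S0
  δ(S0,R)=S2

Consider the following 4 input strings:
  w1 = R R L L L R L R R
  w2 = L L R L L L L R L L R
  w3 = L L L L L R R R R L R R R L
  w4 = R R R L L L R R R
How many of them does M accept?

w1:
  start at S1
  read 'R': S1 → S0
  read 'R': S0 → S2
  read 'L': S2 → S3
  read 'L': S3 → S2
  read 'L': S2 → S3
  read 'R': S3 → S0
  read 'L': S0 → S0
  read 'R': S0 → S2
  read 'R': S2 → S1
  end S1, accepted
w2:
  start at S1
  read 'L': S1 → S3
  read 'L': S3 → S2
  read 'R': S2 → S1
  read 'L': S1 → S3
  read 'L': S3 → S2
  read 'L': S2 → S3
  read 'L': S3 → S2
  read 'R': S2 → S1
  read 'L': S1 → S3
  read 'L': S3 → S2
  read 'R': S2 → S1
  end S1, accepted
w3:
  start at S1
  read 'L': S1 → S3
  read 'L': S3 → S2
  read 'L': S2 → S3
  read 'L': S3 → S2
  read 'L': S2 → S3
  read 'R': S3 → S0
  read 'R': S0 → S2
  read 'R': S2 → S1
  read 'R': S1 → S0
  read 'L': S0 → S0
  read 'R': S0 → S2
  read 'R': S2 → S1
  read 'R': S1 → S0
  read 'L': S0 → S0
  end S0, accepted
w4:
  start at S1
  read 'R': S1 → S0
  read 'R': S0 → S2
  read 'R': S2 → S1
  read 'L': S1 → S3
  read 'L': S3 → S2
  read 'L': S2 → S3
  read 'R': S3 → S0
  read 'R': S0 → S2
  read 'R': S2 → S1
  end S1, accepted

4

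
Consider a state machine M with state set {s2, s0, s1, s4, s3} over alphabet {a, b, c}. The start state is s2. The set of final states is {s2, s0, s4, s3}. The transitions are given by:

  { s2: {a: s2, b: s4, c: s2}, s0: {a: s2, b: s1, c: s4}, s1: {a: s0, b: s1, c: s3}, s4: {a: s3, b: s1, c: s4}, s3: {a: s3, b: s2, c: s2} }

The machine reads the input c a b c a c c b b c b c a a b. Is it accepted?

Yes

Trace: s2 -c-> s2 -a-> s2 -b-> s4 -c-> s4 -a-> s3 -c-> s2 -c-> s2 -b-> s4 -b-> s1 -c-> s3 -b-> s2 -c-> s2 -a-> s2 -a-> s2 -b-> s4
End state s4 is accepting.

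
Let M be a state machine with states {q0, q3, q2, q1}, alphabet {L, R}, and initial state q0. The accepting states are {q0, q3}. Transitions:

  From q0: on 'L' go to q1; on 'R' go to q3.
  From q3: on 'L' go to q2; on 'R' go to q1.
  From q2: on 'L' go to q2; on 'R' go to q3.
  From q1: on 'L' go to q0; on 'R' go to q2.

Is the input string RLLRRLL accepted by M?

No

Trace: q0 -R-> q3 -L-> q2 -L-> q2 -R-> q3 -R-> q1 -L-> q0 -L-> q1
End state q1 is not accepting.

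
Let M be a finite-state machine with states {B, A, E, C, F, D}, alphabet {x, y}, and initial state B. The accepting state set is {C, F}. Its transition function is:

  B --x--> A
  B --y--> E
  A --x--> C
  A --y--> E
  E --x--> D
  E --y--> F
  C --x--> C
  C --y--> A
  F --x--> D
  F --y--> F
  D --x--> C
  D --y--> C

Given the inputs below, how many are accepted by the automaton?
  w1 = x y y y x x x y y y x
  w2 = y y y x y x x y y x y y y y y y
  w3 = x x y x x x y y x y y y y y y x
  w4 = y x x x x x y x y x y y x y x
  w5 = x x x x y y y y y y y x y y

w1: Trace: B -x-> A -y-> E -y-> F -y-> F -x-> D -x-> C -x-> C -y-> A -y-> E -y-> F -x-> D  → end D, rejected
w2: Trace: B -y-> E -y-> F -y-> F -x-> D -y-> C -x-> C -x-> C -y-> A -y-> E -x-> D -y-> C -y-> A -y-> E -y-> F -y-> F -y-> F  → end F, accepted
w3: Trace: B -x-> A -x-> C -y-> A -x-> C -x-> C -x-> C -y-> A -y-> E -x-> D -y-> C -y-> A -y-> E -y-> F -y-> F -y-> F -x-> D  → end D, rejected
w4: Trace: B -y-> E -x-> D -x-> C -x-> C -x-> C -x-> C -y-> A -x-> C -y-> A -x-> C -y-> A -y-> E -x-> D -y-> C -x-> C  → end C, accepted
w5: Trace: B -x-> A -x-> C -x-> C -x-> C -y-> A -y-> E -y-> F -y-> F -y-> F -y-> F -y-> F -x-> D -y-> C -y-> A  → end A, rejected

2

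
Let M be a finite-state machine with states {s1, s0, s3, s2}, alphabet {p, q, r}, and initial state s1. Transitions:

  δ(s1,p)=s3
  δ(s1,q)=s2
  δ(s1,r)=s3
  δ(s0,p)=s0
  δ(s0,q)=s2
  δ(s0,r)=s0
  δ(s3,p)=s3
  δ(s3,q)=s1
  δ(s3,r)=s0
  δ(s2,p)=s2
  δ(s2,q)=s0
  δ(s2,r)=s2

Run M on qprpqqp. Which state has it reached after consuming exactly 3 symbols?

s2

Trace: s1 -q-> s2 -p-> s2 -r-> s2
After 3 symbols: s2.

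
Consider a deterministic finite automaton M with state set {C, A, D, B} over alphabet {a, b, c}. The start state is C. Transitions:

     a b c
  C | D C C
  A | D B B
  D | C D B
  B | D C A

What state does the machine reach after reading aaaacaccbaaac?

B

start at C
read 'a': C → D
read 'a': D → C
read 'a': C → D
read 'a': D → C
read 'c': C → C
read 'a': C → D
read 'c': D → B
read 'c': B → A
read 'b': A → B
read 'a': B → D
read 'a': D → C
read 'a': C → D
read 'c': D → B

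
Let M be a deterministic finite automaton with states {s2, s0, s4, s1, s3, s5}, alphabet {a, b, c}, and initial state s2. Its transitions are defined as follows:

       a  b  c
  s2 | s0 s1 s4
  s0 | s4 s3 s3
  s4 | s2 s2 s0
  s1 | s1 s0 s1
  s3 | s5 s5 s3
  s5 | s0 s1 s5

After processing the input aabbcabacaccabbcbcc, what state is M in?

s2 → s0 → s4 → s2 → s1 → s1 → s1 → s0 → s4 → s0 → s4 → s0 → s3 → s5 → s1 → s0 → s3 → s5 → s5 → s5

s5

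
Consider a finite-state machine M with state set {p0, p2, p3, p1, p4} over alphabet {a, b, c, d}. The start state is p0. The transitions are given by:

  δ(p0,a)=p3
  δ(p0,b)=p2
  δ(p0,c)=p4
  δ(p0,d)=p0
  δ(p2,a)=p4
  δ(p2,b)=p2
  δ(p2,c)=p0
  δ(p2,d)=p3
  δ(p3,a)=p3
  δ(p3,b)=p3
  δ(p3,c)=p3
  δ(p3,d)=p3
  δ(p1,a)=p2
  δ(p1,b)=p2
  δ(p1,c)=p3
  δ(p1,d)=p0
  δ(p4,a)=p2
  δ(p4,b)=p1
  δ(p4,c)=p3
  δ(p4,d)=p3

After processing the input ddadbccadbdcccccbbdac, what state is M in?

p3

p0 → p0 → p0 → p3 → p3 → p3 → p3 → p3 → p3 → p3 → p3 → p3 → p3 → p3 → p3 → p3 → p3 → p3 → p3 → p3 → p3 → p3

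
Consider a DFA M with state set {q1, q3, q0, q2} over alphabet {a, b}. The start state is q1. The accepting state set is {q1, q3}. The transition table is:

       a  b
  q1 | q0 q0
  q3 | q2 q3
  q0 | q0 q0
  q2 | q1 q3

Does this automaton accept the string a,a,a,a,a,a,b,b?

No

start at q1
read 'a': q1 → q0
read 'a': q0 → q0
read 'a': q0 → q0
read 'a': q0 → q0
read 'a': q0 → q0
read 'a': q0 → q0
read 'b': q0 → q0
read 'b': q0 → q0
End state q0 is not accepting.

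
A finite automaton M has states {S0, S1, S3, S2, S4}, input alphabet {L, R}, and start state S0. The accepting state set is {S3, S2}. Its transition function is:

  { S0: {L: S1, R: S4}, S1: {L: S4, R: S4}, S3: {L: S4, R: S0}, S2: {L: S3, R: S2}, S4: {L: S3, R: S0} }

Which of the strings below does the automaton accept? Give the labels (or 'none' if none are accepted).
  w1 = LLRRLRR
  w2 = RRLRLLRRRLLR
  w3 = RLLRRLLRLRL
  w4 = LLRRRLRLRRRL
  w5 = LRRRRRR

w3

w1:
  start at S0
  read 'L': S0 → S1
  read 'L': S1 → S4
  read 'R': S4 → S0
  read 'R': S0 → S4
  read 'L': S4 → S3
  read 'R': S3 → S0
  read 'R': S0 → S4
  end S4, rejected
w2:
  start at S0
  read 'R': S0 → S4
  read 'R': S4 → S0
  read 'L': S0 → S1
  read 'R': S1 → S4
  read 'L': S4 → S3
  read 'L': S3 → S4
  read 'R': S4 → S0
  read 'R': S0 → S4
  read 'R': S4 → S0
  read 'L': S0 → S1
  read 'L': S1 → S4
  read 'R': S4 → S0
  end S0, rejected
w3:
  start at S0
  read 'R': S0 → S4
  read 'L': S4 → S3
  read 'L': S3 → S4
  read 'R': S4 → S0
  read 'R': S0 → S4
  read 'L': S4 → S3
  read 'L': S3 → S4
  read 'R': S4 → S0
  read 'L': S0 → S1
  read 'R': S1 → S4
  read 'L': S4 → S3
  end S3, accepted
w4:
  start at S0
  read 'L': S0 → S1
  read 'L': S1 → S4
  read 'R': S4 → S0
  read 'R': S0 → S4
  read 'R': S4 → S0
  read 'L': S0 → S1
  read 'R': S1 → S4
  read 'L': S4 → S3
  read 'R': S3 → S0
  read 'R': S0 → S4
  read 'R': S4 → S0
  read 'L': S0 → S1
  end S1, rejected
w5:
  start at S0
  read 'L': S0 → S1
  read 'R': S1 → S4
  read 'R': S4 → S0
  read 'R': S0 → S4
  read 'R': S4 → S0
  read 'R': S0 → S4
  read 'R': S4 → S0
  end S0, rejected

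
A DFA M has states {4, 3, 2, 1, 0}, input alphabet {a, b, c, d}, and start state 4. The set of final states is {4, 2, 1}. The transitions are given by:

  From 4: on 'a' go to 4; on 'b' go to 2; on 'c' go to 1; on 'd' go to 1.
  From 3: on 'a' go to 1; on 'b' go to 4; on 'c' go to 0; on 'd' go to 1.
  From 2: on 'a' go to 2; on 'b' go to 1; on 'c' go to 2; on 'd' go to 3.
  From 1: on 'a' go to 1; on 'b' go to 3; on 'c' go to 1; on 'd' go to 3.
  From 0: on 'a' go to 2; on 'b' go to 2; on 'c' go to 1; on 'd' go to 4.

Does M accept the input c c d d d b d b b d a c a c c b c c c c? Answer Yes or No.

Yes

4 → 1 → 1 → 3 → 1 → 3 → 4 → 1 → 3 → 4 → 1 → 1 → 1 → 1 → 1 → 1 → 3 → 0 → 1 → 1 → 1
End state 1 is accepting.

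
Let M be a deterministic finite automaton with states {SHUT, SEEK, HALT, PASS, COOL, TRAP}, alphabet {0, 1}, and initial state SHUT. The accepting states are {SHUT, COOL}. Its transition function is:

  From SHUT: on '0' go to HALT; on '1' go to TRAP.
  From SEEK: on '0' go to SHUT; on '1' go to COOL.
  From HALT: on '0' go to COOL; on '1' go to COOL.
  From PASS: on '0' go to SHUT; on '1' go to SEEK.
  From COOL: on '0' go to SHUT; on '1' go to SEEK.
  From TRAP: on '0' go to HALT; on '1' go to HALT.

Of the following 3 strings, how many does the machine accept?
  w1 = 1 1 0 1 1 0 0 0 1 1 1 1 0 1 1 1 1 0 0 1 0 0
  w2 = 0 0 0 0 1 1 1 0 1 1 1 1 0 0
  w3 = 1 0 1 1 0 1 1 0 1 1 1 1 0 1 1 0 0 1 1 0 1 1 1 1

w1: SHUT → TRAP → HALT → COOL → SEEK → COOL → SHUT → HALT → COOL → SEEK → COOL → SEEK → COOL → SHUT → TRAP → HALT → COOL → SEEK → SHUT → HALT → COOL → SHUT → HALT  → end HALT, rejected
w2: SHUT → HALT → COOL → SHUT → HALT → COOL → SEEK → COOL → SHUT → TRAP → HALT → COOL → SEEK → SHUT → HALT  → end HALT, rejected
w3: SHUT → TRAP → HALT → COOL → SEEK → SHUT → TRAP → HALT → COOL → SEEK → COOL → SEEK → COOL → SHUT → TRAP → HALT → COOL → SHUT → TRAP → HALT → COOL → SEEK → COOL → SEEK → COOL  → end COOL, accepted

1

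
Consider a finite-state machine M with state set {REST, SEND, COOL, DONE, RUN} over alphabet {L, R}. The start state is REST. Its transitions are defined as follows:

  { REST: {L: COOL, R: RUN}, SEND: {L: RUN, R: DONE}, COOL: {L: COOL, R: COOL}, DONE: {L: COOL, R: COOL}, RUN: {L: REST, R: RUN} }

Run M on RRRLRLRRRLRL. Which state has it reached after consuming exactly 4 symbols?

REST → RUN → RUN → RUN → REST
After 4 symbols: REST.

REST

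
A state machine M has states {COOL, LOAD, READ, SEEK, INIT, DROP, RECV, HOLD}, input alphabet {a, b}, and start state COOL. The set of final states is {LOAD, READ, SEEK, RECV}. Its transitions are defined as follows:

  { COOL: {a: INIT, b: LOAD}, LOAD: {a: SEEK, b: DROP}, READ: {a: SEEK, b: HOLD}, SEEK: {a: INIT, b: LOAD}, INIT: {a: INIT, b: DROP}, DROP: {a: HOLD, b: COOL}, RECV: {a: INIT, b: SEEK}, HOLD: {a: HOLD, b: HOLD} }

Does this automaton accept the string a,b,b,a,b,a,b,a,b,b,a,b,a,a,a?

No

COOL → INIT → DROP → COOL → INIT → DROP → HOLD → HOLD → HOLD → HOLD → HOLD → HOLD → HOLD → HOLD → HOLD → HOLD
End state HOLD is not accepting.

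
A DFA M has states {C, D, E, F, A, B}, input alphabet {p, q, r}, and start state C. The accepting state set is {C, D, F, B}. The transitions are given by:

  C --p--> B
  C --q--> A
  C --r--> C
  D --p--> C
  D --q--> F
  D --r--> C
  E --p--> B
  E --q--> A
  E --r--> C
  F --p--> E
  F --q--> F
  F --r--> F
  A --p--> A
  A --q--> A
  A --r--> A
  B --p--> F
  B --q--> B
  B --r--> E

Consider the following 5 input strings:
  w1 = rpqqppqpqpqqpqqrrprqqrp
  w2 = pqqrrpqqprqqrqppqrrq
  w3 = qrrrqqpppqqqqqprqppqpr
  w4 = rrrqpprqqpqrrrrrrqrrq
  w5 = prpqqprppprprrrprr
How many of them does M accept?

w1:
  start at C
  read 'r': C → C
  read 'p': C → B
  read 'q': B → B
  read 'q': B → B
  read 'p': B → F
  read 'p': F → E
  read 'q': E → A
  read 'p': A → A
  read 'q': A → A
  read 'p': A → A
  read 'q': A → A
  read 'q': A → A
  read 'p': A → A
  read 'q': A → A
  read 'q': A → A
  read 'r': A → A
  read 'r': A → A
  read 'p': A → A
  read 'r': A → A
  read 'q': A → A
  read 'q': A → A
  read 'r': A → A
  read 'p': A → A
  end A, rejected
w2:
  start at C
  read 'p': C → B
  read 'q': B → B
  read 'q': B → B
  read 'r': B → E
  read 'r': E → C
  read 'p': C → B
  read 'q': B → B
  read 'q': B → B
  read 'p': B → F
  read 'r': F → F
  read 'q': F → F
  read 'q': F → F
  read 'r': F → F
  read 'q': F → F
  read 'p': F → E
  read 'p': E → B
  read 'q': B → B
  read 'r': B → E
  read 'r': E → C
  read 'q': C → A
  end A, rejected
w3:
  start at C
  read 'q': C → A
  read 'r': A → A
  read 'r': A → A
  read 'r': A → A
  read 'q': A → A
  read 'q': A → A
  read 'p': A → A
  read 'p': A → A
  read 'p': A → A
  read 'q': A → A
  read 'q': A → A
  read 'q': A → A
  read 'q': A → A
  read 'q': A → A
  read 'p': A → A
  read 'r': A → A
  read 'q': A → A
  read 'p': A → A
  read 'p': A → A
  read 'q': A → A
  read 'p': A → A
  read 'r': A → A
  end A, rejected
w4:
  start at C
  read 'r': C → C
  read 'r': C → C
  read 'r': C → C
  read 'q': C → A
  read 'p': A → A
  read 'p': A → A
  read 'r': A → A
  read 'q': A → A
  read 'q': A → A
  read 'p': A → A
  read 'q': A → A
  read 'r': A → A
  read 'r': A → A
  read 'r': A → A
  read 'r': A → A
  read 'r': A → A
  read 'r': A → A
  read 'q': A → A
  read 'r': A → A
  read 'r': A → A
  read 'q': A → A
  end A, rejected
w5:
  start at C
  read 'p': C → B
  read 'r': B → E
  read 'p': E → B
  read 'q': B → B
  read 'q': B → B
  read 'p': B → F
  read 'r': F → F
  read 'p': F → E
  read 'p': E → B
  read 'p': B → F
  read 'r': F → F
  read 'p': F → E
  read 'r': E → C
  read 'r': C → C
  read 'r': C → C
  read 'p': C → B
  read 'r': B → E
  read 'r': E → C
  end C, accepted

1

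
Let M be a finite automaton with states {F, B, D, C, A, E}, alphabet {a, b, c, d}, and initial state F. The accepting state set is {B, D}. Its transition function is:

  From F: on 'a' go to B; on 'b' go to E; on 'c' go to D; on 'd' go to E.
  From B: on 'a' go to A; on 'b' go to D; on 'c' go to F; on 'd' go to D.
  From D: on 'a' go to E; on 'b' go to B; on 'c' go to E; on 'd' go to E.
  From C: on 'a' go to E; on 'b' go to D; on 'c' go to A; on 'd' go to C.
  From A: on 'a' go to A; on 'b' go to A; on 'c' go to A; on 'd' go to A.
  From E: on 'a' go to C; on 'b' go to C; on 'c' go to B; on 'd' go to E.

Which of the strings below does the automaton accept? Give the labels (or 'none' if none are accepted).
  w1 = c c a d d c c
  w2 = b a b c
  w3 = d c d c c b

w3

w1:
  start at F
  read 'c': F → D
  read 'c': D → E
  read 'a': E → C
  read 'd': C → C
  read 'd': C → C
  read 'c': C → A
  read 'c': A → A
  end A, rejected
w2:
  start at F
  read 'b': F → E
  read 'a': E → C
  read 'b': C → D
  read 'c': D → E
  end E, rejected
w3:
  start at F
  read 'd': F → E
  read 'c': E → B
  read 'd': B → D
  read 'c': D → E
  read 'c': E → B
  read 'b': B → D
  end D, accepted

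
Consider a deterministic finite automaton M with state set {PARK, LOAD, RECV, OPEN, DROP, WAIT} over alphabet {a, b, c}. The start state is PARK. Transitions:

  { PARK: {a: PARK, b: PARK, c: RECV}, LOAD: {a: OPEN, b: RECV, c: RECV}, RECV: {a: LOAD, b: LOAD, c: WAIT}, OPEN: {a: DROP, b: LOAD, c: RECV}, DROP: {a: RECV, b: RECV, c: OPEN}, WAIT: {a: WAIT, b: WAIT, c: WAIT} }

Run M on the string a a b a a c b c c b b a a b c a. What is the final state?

Trace: PARK -a-> PARK -a-> PARK -b-> PARK -a-> PARK -a-> PARK -c-> RECV -b-> LOAD -c-> RECV -c-> WAIT -b-> WAIT -b-> WAIT -a-> WAIT -a-> WAIT -b-> WAIT -c-> WAIT -a-> WAIT

WAIT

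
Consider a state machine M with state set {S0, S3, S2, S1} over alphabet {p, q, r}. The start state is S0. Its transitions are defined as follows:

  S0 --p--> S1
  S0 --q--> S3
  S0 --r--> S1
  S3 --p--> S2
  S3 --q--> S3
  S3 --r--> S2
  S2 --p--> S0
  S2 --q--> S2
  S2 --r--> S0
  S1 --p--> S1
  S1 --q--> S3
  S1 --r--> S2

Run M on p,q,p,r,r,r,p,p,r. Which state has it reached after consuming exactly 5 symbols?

S1

Trace: S0 -p-> S1 -q-> S3 -p-> S2 -r-> S0 -r-> S1
After 5 symbols: S1.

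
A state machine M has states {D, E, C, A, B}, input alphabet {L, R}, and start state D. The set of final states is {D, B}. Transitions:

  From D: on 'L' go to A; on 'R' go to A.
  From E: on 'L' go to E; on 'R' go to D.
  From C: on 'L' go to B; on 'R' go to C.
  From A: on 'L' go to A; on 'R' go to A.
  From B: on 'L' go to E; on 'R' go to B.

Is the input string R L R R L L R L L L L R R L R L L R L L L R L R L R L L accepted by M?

start at D
read 'R': D → A
read 'L': A → A
read 'R': A → A
read 'R': A → A
read 'L': A → A
read 'L': A → A
read 'R': A → A
read 'L': A → A
read 'L': A → A
read 'L': A → A
read 'L': A → A
read 'R': A → A
read 'R': A → A
read 'L': A → A
read 'R': A → A
read 'L': A → A
read 'L': A → A
read 'R': A → A
read 'L': A → A
read 'L': A → A
read 'L': A → A
read 'R': A → A
read 'L': A → A
read 'R': A → A
read 'L': A → A
read 'R': A → A
read 'L': A → A
read 'L': A → A
End state A is not accepting.

No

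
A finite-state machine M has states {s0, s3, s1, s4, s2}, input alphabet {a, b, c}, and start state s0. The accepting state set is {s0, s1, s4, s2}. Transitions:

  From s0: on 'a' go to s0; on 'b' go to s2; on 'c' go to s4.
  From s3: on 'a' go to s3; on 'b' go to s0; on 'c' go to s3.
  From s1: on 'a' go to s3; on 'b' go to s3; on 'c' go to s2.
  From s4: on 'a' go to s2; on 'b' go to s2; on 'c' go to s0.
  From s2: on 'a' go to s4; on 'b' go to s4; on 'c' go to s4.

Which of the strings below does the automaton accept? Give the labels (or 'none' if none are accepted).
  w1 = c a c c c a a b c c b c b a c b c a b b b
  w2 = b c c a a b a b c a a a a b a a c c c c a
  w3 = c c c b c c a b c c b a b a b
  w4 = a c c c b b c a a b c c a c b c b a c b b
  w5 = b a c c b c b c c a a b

w1, w2, w3, w4, w5

w1: s0 → s4 → s2 → s4 → s0 → s4 → s2 → s4 → s2 → s4 → s0 → s2 → s4 → s2 → s4 → s0 → s2 → s4 → s2 → s4 → s2 → s4  → end s4, accepted
w2: s0 → s2 → s4 → s0 → s0 → s0 → s2 → s4 → s2 → s4 → s2 → s4 → s2 → s4 → s2 → s4 → s2 → s4 → s0 → s4 → s0 → s0  → end s0, accepted
w3: s0 → s4 → s0 → s4 → s2 → s4 → s0 → s0 → s2 → s4 → s0 → s2 → s4 → s2 → s4 → s2  → end s2, accepted
w4: s0 → s0 → s4 → s0 → s4 → s2 → s4 → s0 → s0 → s0 → s2 → s4 → s0 → s0 → s4 → s2 → s4 → s2 → s4 → s0 → s2 → s4  → end s4, accepted
w5: s0 → s2 → s4 → s0 → s4 → s2 → s4 → s2 → s4 → s0 → s0 → s0 → s2  → end s2, accepted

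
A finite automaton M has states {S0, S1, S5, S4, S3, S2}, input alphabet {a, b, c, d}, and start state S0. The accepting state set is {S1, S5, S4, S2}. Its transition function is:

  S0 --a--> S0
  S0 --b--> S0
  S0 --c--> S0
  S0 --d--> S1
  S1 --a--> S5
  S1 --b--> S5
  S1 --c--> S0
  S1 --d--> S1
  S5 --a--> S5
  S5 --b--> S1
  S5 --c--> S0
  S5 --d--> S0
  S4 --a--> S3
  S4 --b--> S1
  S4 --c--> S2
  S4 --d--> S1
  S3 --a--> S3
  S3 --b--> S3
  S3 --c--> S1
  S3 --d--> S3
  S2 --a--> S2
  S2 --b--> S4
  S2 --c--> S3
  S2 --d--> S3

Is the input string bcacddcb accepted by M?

start at S0
read 'b': S0 → S0
read 'c': S0 → S0
read 'a': S0 → S0
read 'c': S0 → S0
read 'd': S0 → S1
read 'd': S1 → S1
read 'c': S1 → S0
read 'b': S0 → S0
End state S0 is not accepting.

No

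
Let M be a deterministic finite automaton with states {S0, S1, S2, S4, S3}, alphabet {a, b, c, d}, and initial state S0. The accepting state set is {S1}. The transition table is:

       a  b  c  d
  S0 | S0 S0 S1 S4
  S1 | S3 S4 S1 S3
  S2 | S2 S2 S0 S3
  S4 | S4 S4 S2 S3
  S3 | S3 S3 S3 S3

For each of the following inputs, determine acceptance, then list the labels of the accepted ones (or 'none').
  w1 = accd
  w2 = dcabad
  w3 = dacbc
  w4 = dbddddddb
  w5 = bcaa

w1:
  start at S0
  read 'a': S0 → S0
  read 'c': S0 → S1
  read 'c': S1 → S1
  read 'd': S1 → S3
  end S3, rejected
w2:
  start at S0
  read 'd': S0 → S4
  read 'c': S4 → S2
  read 'a': S2 → S2
  read 'b': S2 → S2
  read 'a': S2 → S2
  read 'd': S2 → S3
  end S3, rejected
w3:
  start at S0
  read 'd': S0 → S4
  read 'a': S4 → S4
  read 'c': S4 → S2
  read 'b': S2 → S2
  read 'c': S2 → S0
  end S0, rejected
w4:
  start at S0
  read 'd': S0 → S4
  read 'b': S4 → S4
  read 'd': S4 → S3
  read 'd': S3 → S3
  read 'd': S3 → S3
  read 'd': S3 → S3
  read 'd': S3 → S3
  read 'd': S3 → S3
  read 'b': S3 → S3
  end S3, rejected
w5:
  start at S0
  read 'b': S0 → S0
  read 'c': S0 → S1
  read 'a': S1 → S3
  read 'a': S3 → S3
  end S3, rejected

none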